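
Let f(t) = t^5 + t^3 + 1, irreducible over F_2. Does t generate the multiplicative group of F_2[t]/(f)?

Yes

|GF(2^5)^×| = 2^5 − 1 = 31. Prime factorization: 31 = 31.
f is primitive ⇔ t has order 31 in GF(2)[t]/(f), i.e. t^(31/q) ≠ 1 for each prime q | 31.
t^(1) mod f = t.
None equal 1, so t has full order 31; f is primitive.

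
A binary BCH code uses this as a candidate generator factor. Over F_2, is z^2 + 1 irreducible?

No

Write g(z) = z^2 + 1.
Check for roots in F_2: g(0) = 1; g(1) = 0 → root.
g(1) = 0, so (z − 1) divides g(z); g is reducible.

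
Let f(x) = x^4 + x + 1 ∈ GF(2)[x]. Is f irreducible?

Check for roots in GF(2): f(0) = 1; f(1) = 1.
No roots, so no linear factors.
Monic irreducibles of degree 2 over GF(2): x^2 + x + 1.
None of them divide f (all give nonzero remainder).
No irreducible factor of degree ≤ 2 exists, so f is irreducible over GF(2).

Yes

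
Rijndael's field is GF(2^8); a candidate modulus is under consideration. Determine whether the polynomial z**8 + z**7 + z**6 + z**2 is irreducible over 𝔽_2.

No

Write P(z) = z**8 + z**7 + z**6 + z**2.
Check for roots in 𝔽_2: P(0) = 0 → root; P(1) = 0 → root.
P(0) = 0, so (z) divides P(z); P is reducible.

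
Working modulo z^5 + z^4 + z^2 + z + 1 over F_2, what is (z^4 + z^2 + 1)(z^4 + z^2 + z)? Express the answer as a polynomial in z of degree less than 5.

Multiply in F_2[z]: (z^4 + z^2 + 1)·(z^4 + z^2 + z) = z^8 + z^5 + z^3 + z^2 + z.
Reduce using z^5 ≡ z^4 + z^2 + z + 1 (mod z^5 + z^4 + z^2 + z + 1).
Reduced: z^4 + z + 1.

z^4 + z + 1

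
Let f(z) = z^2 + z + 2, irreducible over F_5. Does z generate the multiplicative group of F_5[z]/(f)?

Yes

|GF(5^2)^×| = 5^2 − 1 = 24. Prime factorization: 24 = 2^3·3.
f is primitive ⇔ z has order 24 in GF(5)[z]/(f), i.e. z^(24/q) ≠ 1 for each prime q | 24.
z^(12) mod f = 4.
z^(8) mod f = 3z + 1.
None equal 1, so z has full order 24; f is primitive.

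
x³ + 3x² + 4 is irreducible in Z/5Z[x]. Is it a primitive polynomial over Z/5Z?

No

Write f(x) = x³ + 3x² + 4.
|GF(5^3)^×| = 5^3 − 1 = 124. Prime factorization: 124 = 2^2·31.
f is primitive ⇔ x has order 124 in GF(5)[x]/(f), i.e. x^(124/q) ≠ 1 for each prime q | 124.
x^(62) mod f = 1
x^(4) mod f = 4x² + x + 2.
Since x^(62) = 1, the order of x divides 62 < 124; not primitive.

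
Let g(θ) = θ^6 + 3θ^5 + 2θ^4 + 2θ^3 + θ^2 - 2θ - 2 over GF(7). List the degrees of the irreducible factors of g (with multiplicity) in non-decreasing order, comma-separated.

6

Complete factorization: g(θ) = (θ^6 + 3θ^5 + 2θ^4 + 2θ^3 + θ^2 - 2θ - 2).
Factor degrees with multiplicity: 6 = 6.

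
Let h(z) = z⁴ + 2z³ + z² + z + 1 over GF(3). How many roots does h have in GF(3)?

2

Evaluate at each of the 3 elements of GF(3):
h(0) = 1; h(1) = 0 → root; h(2) = 0 → root.
Roots: {1, 2}.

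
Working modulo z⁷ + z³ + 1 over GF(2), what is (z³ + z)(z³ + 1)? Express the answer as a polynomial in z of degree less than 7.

z^6 + z^4 + z^3 + z

Multiply in GF(2)[z]: (z³ + z)·(z³ + 1) = z⁶ + z⁴ + z³ + z.
Reduced: z⁶ + z⁴ + z³ + z.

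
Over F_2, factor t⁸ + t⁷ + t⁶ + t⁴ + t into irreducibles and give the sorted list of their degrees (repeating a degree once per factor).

Write g(t) = t⁸ + t⁷ + t⁶ + t⁴ + t.
Roots in F_2: g(0) = 0 → root; g(1) = 1.
Linear factors from roots: (t).
Complete factorization: g(t) = (t)·(t² + t + 1)^2·(t³ + t² + 1).
Factor degrees with multiplicity: 1 + 2 + 2 + 3 = 8.

1, 2, 2, 3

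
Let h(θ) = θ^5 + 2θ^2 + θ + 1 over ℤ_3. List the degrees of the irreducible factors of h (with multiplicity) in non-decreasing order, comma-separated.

Roots in ℤ_3: h(0) = 1; h(1) = 2; h(2) = 1.
Complete factorization: h(θ) = (θ^5 + 2θ^2 + θ + 1).
Factor degrees with multiplicity: 5 = 5.

5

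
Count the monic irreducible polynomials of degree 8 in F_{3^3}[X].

35303625630

x^(27^8) − x is the product of all monic irreducibles of degree dividing 8; Möbius inversion gives N = (1/8) Σ μ(8/d)·27^d.
Divisors of 8: 1, 2, 4, 8; μ(8/d) for each: 0, 0, -1, 1.
Σ = − 27^4 + 27^8 = 282429005040.
N = 282429005040/8 = 35303625630.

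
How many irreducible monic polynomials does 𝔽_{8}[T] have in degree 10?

107370900

x^(8^10) − x is the product of all monic irreducibles of degree dividing 10; Möbius inversion gives N = (1/10) Σ μ(10/d)·8^d.
Divisors of 10: 1, 2, 5, 10; μ(10/d) for each: 1, -1, -1, 1.
Σ = 8^1 − 8^2 − 8^5 + 8^10 = 1073709000.
N = 1073709000/10 = 107370900.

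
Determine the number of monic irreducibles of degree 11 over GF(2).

186

Gauss's count: N_{2}(11) = (1/11) Σ_{d|11} μ(11/d)·2^d.
Divisors of 11: 1, 11; μ(11/d) for each: -1, 1.
Σ = − 2^1 + 2^11 = 2046.
N = 2046/11 = 186.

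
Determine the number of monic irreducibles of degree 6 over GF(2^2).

670

The number of monic irreducibles of degree 6 over GF(4) is (1/6)·Σ_{d∣6} μ(6/d) 4^d.
Divisors of 6: 1, 2, 3, 6; μ(6/d) for each: 1, -1, -1, 1.
Σ = 4^1 − 4^2 − 4^3 + 4^6 = 4020.
N = 4020/6 = 670.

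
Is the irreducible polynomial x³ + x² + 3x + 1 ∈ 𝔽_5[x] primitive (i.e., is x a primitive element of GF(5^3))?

Write f(x) = x³ + x² + 3x + 1.
|GF(5^3)^×| = 5^3 − 1 = 124. Prime factorization: 124 = 2^2·31.
f is primitive ⇔ x has order 124 in GF(5)[x]/(f), i.e. x^(124/q) ≠ 1 for each prime q | 124.
x^(62) mod f = 1
x^(4) mod f = 3x² + 2x + 1.
Since x^(62) = 1, the order of x divides 62 < 124; not primitive.

No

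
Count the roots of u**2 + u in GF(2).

Write h(u) = u**2 + u.
Evaluate at each of the 2 elements of GF(2):
h(0) = 0 → root; h(1) = 0 → root.
Roots: {0, 1}.

2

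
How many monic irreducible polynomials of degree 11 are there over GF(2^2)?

x^(4^11) − x is the product of all monic irreducibles of degree dividing 11; Möbius inversion gives N = (1/11) Σ μ(11/d)·4^d.
Divisors of 11: 1, 11; μ(11/d) for each: -1, 1.
Σ = − 4^1 + 4^11 = 4194300.
N = 4194300/11 = 381300.

381300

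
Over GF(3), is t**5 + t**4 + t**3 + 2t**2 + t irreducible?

No

Write g(t) = t**5 + t**4 + t**3 + 2t**2 + t.
Check for roots in GF(3): g(0) = 0 → root; g(1) = 0 → root; g(2) = 0 → root.
g(0) = 0, so (t) divides g(t); g is reducible.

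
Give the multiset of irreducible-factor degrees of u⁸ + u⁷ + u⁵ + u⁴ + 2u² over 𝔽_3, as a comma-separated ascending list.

Write g(u) = u⁸ + u⁷ + u⁵ + u⁴ + 2u².
Roots in 𝔽_3: g(0) = 0 → root; g(1) = 0 → root; g(2) = 2.
Linear factors from roots: (u), (u + 2).
Complete factorization: g(u) = (u + 2)·(u)^2·(u² + 1)·(u³ + 2u² + u + 1).
Factor degrees with multiplicity: 1 + 1 + 1 + 2 + 3 = 8.

1, 1, 1, 2, 3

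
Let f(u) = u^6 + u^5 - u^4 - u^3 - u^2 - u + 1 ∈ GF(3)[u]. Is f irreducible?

Yes

Check for roots in GF(3): f(0) = 1; f(1) = 2; f(2) = 1.
No roots, so no linear factors.
Monic irreducibles of degree 2 over GF(3): u^2 + 1, u^2 + u - 1, u^2 - u - 1.
None of them divide f (all give nonzero remainder).
Degree-3 irreducible divisors: test the 8 monic irreducibles of degree 3 over GF(3).
None of them divide f (all give nonzero remainder).
No irreducible factor of degree ≤ 3 exists, so f is irreducible over GF(3).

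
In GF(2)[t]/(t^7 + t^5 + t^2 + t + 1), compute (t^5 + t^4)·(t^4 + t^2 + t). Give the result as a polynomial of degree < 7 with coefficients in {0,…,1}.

Multiply in GF(2)[t]: (t^5 + t^4)·(t^4 + t^2 + t) = t^9 + t^8 + t^7 + t^5.
Reduce using t^7 ≡ t^5 + t^2 + t + 1 (mod t^7 + t^5 + t^2 + t + 1).
Reduced: t^6 + t^5 + t^4 + t.

t^6 + t^5 + t^4 + t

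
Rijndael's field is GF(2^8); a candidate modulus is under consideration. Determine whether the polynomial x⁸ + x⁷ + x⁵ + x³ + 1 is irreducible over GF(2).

Yes

Write h(x) = x⁸ + x⁷ + x⁵ + x³ + 1.
Check for roots in GF(2): h(0) = 1; h(1) = 1.
No roots, so no linear factors.
Monic irreducibles of degree 2 over GF(2): x² + x + 1.
None of them divide h (all give nonzero remainder).
Monic irreducibles of degree 3 over GF(2): x³ + x + 1, x³ + x² + 1.
None of them divide h (all give nonzero remainder).
Monic irreducibles of degree 4 over GF(2): x⁴ + x + 1, x⁴ + x³ + 1, x⁴ + x³ + x² + x + 1.
None of them divide h (all give nonzero remainder).
No irreducible factor of degree ≤ 4 exists, so h is irreducible over GF(2).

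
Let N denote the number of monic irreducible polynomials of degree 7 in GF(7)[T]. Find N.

The number of monic irreducibles of degree 7 over GF(7) is (1/7)·Σ_{d∣7} μ(7/d) 7^d.
Divisors of 7: 1, 7; μ(7/d) for each: -1, 1.
Σ = − 7^1 + 7^7 = 823536.
N = 823536/7 = 117648.

117648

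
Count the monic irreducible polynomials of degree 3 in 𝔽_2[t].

2

x^(2^3) − x is the product of all monic irreducibles of degree dividing 3; Möbius inversion gives N = (1/3) Σ μ(3/d)·2^d.
Divisors of 3: 1, 3; μ(3/d) for each: -1, 1.
Σ = − 2^1 + 2^3 = 6.
N = 6/3 = 2.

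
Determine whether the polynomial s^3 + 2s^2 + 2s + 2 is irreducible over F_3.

Write P(s) = s^3 + 2s^2 + 2s + 2.
Check for roots in F_3: P(0) = 2; P(1) = 1; P(2) = 1.
No roots. A degree-3 polynomial over a field with no linear factor is irreducible.

Yes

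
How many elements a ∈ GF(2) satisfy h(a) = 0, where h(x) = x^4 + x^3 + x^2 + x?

2

Evaluate at each of the 2 elements of GF(2):
h(0) = 0 → root; h(1) = 0 → root.
Roots: {0, 1}.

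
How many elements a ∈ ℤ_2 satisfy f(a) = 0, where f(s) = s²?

1

Evaluate at each of the 2 elements of ℤ_2:
f(0) = 0 → root; f(1) = 1.
Roots: {0}.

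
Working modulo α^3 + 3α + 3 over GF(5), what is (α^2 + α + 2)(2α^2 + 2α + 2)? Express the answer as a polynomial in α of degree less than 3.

Multiply in GF(5)[α]: (α^2 + α + 2)·(2α^2 + 2α + 2) = 2α^4 + 4α^3 + 3α^2 + α + 4.
Reduce using α^3 ≡ 2α + 2 (mod α^3 + 3α + 3).
Reduced: 2α^2 + 3α + 2.

2α^2 + 3α + 2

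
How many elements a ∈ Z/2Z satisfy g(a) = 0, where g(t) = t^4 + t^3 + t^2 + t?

Evaluate at each of the 2 elements of Z/2Z:
g(0) = 0 → root; g(1) = 0 → root.
Roots: {0, 1}.

2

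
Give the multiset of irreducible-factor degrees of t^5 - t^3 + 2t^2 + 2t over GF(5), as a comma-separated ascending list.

Write h(t) = t^5 - t^3 + 2t^2 + 2t.
Roots in GF(5): h(0) = 0 → root; h(1) = 4; h(2) = 1; h(3) = 0 → root; h(4) = 0 → root.
Linear factors from roots: (t), (t + 2), (t + 1).
Complete factorization: h(t) = (t)·(t + 2)·(t + 1)^3.
Factor degrees with multiplicity: 1 + 1 + 1 + 1 + 1 = 5.

1, 1, 1, 1, 1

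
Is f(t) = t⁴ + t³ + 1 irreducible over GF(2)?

Check for roots in GF(2): f(0) = 1; f(1) = 1.
No roots, so no linear factors.
Monic irreducibles of degree 2 over GF(2): t² + t + 1.
None of them divide f (all give nonzero remainder).
No irreducible factor of degree ≤ 2 exists, so f is irreducible over GF(2).

Yes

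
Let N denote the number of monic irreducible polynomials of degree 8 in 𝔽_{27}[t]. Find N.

35303625630

Gauss's count: N_{27}(8) = (1/8) Σ_{d|8} μ(8/d)·27^d.
Divisors of 8: 1, 2, 4, 8; μ(8/d) for each: 0, 0, -1, 1.
Σ = − 27^4 + 27^8 = 282429005040.
N = 282429005040/8 = 35303625630.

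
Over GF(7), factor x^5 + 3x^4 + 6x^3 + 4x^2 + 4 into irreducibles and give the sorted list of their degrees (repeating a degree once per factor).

5

Write h(x) = x^5 + 3x^4 + 6x^3 + 4x^2 + 4.
Complete factorization: h(x) = (x^5 + 3x^4 + 6x^3 + 4x^2 + 4).
Factor degrees with multiplicity: 5 = 5.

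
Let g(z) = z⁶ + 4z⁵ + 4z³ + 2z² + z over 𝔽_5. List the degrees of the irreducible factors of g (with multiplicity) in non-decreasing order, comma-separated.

Roots in 𝔽_5: g(0) = 0 → root; g(1) = 2; g(2) = 4; g(3) = 0 → root; g(4) = 4.
Linear factors from roots: (z), (z + 2).
Complete factorization: g(z) = (z)·(z + 2)·(z⁴ + 2z³ + z² + 2z + 3).
Factor degrees with multiplicity: 1 + 1 + 4 = 6.

1, 1, 4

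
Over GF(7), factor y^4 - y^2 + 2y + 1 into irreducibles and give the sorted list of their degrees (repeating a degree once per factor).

4

Write f(y) = y^4 - y^2 + 2y + 1.
Complete factorization: f(y) = (y^4 - y^2 + 2y + 1).
Factor degrees with multiplicity: 4 = 4.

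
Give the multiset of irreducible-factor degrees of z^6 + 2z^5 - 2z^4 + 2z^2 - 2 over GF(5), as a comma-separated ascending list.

2, 2, 2

Write h(z) = z^6 + 2z^5 - 2z^4 + 2z^2 - 2.
Roots in GF(5): h(0) = 3; h(1) = 1; h(2) = 2; h(3) = 4; h(4) = 2.
Complete factorization: h(z) = (z^2 + z + 2)·(z^2 - 2z - 2)^2.
Factor degrees with multiplicity: 2 + 2 + 2 = 6.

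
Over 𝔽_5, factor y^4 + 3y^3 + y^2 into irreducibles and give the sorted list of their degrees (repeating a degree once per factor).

Write h(y) = y^4 + 3y^3 + y^2.
Roots in 𝔽_5: h(0) = 0 → root; h(1) = 0 → root; h(2) = 4; h(3) = 1; h(4) = 4.
Linear factors from roots: (y), (y + 4).
Complete factorization: h(y) = (y)^2·(y + 4)^2.
Factor degrees with multiplicity: 1 + 1 + 1 + 1 = 4.

1, 1, 1, 1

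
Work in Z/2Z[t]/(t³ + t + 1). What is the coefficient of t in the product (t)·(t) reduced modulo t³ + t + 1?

0

Multiply in Z/2Z[t]: (t)·(t) = t².
Reduced: t².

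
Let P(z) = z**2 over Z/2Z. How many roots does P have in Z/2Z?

Evaluate at each of the 2 elements of Z/2Z:
P(0) = 0 → root; P(1) = 1.
Roots: {0}.

1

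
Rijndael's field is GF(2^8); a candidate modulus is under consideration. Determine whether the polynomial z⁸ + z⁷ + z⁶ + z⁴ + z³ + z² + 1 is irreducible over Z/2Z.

Write h(z) = z⁸ + z⁷ + z⁶ + z⁴ + z³ + z² + 1.
Check for roots in Z/2Z: h(0) = 1; h(1) = 1.
No roots, so no linear factors.
Monic irreducibles of degree 2 over GF(2): z² + z + 1.
None of them divide h (all give nonzero remainder).
Monic irreducibles of degree 3 over GF(2): z³ + z + 1, z³ + z² + 1.
None of them divide h (all give nonzero remainder).
Monic irreducibles of degree 4 over GF(2): z⁴ + z + 1, z⁴ + z³ + 1, z⁴ + z³ + z² + z + 1.
None of them divide h (all give nonzero remainder).
No irreducible factor of degree ≤ 4 exists, so h is irreducible over GF(2).

Yes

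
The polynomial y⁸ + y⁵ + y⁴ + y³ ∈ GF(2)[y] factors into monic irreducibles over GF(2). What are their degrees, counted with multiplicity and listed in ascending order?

Write h(y) = y⁸ + y⁵ + y⁴ + y³.
Roots in GF(2): h(0) = 0 → root; h(1) = 0 → root.
Linear factors from roots: (y), (y + 1).
Complete factorization: h(y) = (y + 1)^2·(y)^3·(y³ + y + 1).
Factor degrees with multiplicity: 1 + 1 + 1 + 1 + 1 + 3 = 8.

1, 1, 1, 1, 1, 3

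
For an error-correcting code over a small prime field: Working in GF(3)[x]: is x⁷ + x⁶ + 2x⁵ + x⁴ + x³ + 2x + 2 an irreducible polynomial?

Write m(x) = x⁷ + x⁶ + 2x⁵ + x⁴ + x³ + 2x + 2.
Check for roots in GF(3): m(0) = 2; m(1) = 1; m(2) = 1.
No roots, so no linear factors.
Monic irreducibles of degree 2 over GF(3): x² + 1, x² + x + 2, x² + 2x + 2.
None of them divide m (all give nonzero remainder).
Degree-3 irreducible divisors: test the 8 monic irreducibles of degree 3 over GF(3).
None of them divide m (all give nonzero remainder).
No irreducible factor of degree ≤ 3 exists, so m is irreducible over GF(3).

Yes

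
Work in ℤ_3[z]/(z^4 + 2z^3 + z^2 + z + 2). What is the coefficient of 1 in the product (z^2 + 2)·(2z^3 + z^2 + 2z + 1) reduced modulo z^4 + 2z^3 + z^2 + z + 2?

Multiply in ℤ_3[z]: (z^2 + 2)·(2z^3 + z^2 + 2z + 1) = 2z^5 + z^4 + z + 2.
Reduce using z^4 ≡ z^3 + 2z^2 + 2z + 1 (mod z^4 + 2z^3 + z^2 + z + 2).
Reduced: z^3 + z^2 + 2.

2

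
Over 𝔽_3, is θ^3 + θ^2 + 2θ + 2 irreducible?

No

Write P(θ) = θ^3 + θ^2 + 2θ + 2.
Check for roots in 𝔽_3: P(0) = 2; P(1) = 0 → root; P(2) = 0 → root.
P(1) = 0, so (θ − 1) divides P(θ); P is reducible.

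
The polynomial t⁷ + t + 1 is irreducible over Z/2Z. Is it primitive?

Yes

Write f(t) = t⁷ + t + 1.
|GF(2^7)^×| = 2^7 − 1 = 127. Prime factorization: 127 = 127.
f is primitive ⇔ t has order 127 in GF(2)[t]/(f), i.e. t^(127/q) ≠ 1 for each prime q | 127.
t^(1) mod f = t.
None equal 1, so t has full order 127; f is primitive.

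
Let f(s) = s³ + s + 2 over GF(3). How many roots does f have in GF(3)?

1

Evaluate at each of the 3 elements of GF(3):
f(0) = 2; f(1) = 1; f(2) = 0 → root.
Roots: {2}.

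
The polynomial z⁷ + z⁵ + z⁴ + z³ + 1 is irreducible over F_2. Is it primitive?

Yes

Write f(z) = z⁷ + z⁵ + z⁴ + z³ + 1.
|GF(2^7)^×| = 2^7 − 1 = 127. Prime factorization: 127 = 127.
f is primitive ⇔ z has order 127 in GF(2)[z]/(f), i.e. z^(127/q) ≠ 1 for each prime q | 127.
z^(1) mod f = z.
None equal 1, so z has full order 127; f is primitive.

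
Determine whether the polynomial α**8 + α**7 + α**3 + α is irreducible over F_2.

No

Write f(α) = α**8 + α**7 + α**3 + α.
Check for roots in F_2: f(0) = 0 → root; f(1) = 0 → root.
f(0) = 0, so (α) divides f(α); f is reducible.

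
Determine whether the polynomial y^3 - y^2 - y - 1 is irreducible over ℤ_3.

Yes

Write P(y) = y^3 - y^2 - y - 1.
Check for roots in ℤ_3: P(0) = 2; P(1) = 1; P(2) = 1.
No roots. A degree-3 polynomial over a field with no linear factor is irreducible.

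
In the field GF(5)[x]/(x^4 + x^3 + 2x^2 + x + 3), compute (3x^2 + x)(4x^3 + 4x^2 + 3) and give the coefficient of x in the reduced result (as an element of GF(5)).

Multiply in GF(5)[x]: (3x^2 + x)·(4x^3 + 4x^2 + 3) = 2x^5 + x^4 + 4x^3 + 4x^2 + 3x.
Reduce using x^4 ≡ 4x^3 + 3x^2 + 4x + 2 (mod x^4 + x^3 + 2x^2 + x + 3).
Reduced: x^3 + 4x^2 + 3x + 3.

3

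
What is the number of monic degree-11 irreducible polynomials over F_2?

186

The number of monic irreducibles of degree 11 over GF(2) is (1/11)·Σ_{d∣11} μ(11/d) 2^d.
Divisors of 11: 1, 11; μ(11/d) for each: -1, 1.
Σ = − 2^1 + 2^11 = 2046.
N = 2046/11 = 186.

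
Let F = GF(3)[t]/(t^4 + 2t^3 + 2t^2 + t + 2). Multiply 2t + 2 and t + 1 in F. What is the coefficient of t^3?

0

Multiply in GF(3)[t]: (2t + 2)·(t + 1) = 2t^2 + t + 2.
Reduced: 2t^2 + t + 2.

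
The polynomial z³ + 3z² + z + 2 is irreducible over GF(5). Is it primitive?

Yes

Write f(z) = z³ + 3z² + z + 2.
|GF(5^3)^×| = 5^3 − 1 = 124. Prime factorization: 124 = 2^2·31.
f is primitive ⇔ z has order 124 in GF(5)[z]/(f), i.e. z^(124/q) ≠ 1 for each prime q | 124.
z^(62) mod f = 4.
z^(4) mod f = 3z² + z + 1.
None equal 1, so z has full order 124; f is primitive.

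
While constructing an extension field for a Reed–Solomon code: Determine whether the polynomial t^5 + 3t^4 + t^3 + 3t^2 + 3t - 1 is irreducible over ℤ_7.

Write g(t) = t^5 + 3t^4 + t^3 + 3t^2 + 3t - 1.
Check for roots in ℤ_7: g(0) = 6; g(1) = 3; g(2) = 0 → root; g(3) = 2; g(4) = 4; g(5) = 6; g(6) = 0 → root.
g(2) = 0, so (t − 2) divides g(t); g is reducible.

No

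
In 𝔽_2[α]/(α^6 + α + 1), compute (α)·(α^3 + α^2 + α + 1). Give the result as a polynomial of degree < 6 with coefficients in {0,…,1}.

Multiply in 𝔽_2[α]: (α)·(α^3 + α^2 + α + 1) = α^4 + α^3 + α^2 + α.
Reduced: α^4 + α^3 + α^2 + α.

α^4 + α^3 + α^2 + α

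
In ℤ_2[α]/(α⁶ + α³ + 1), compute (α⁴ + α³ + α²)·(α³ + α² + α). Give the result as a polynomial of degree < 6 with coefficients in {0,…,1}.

Multiply in ℤ_2[α]: (α⁴ + α³ + α²)·(α³ + α² + α) = α⁷ + α⁵ + α³.
Reduce using α⁶ ≡ α³ + 1 (mod α⁶ + α³ + 1).
Reduced: α⁵ + α⁴ + α³ + α.

α^5 + α^4 + α^3 + α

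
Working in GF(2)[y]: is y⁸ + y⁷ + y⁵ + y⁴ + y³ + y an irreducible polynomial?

Write f(y) = y⁸ + y⁷ + y⁵ + y⁴ + y³ + y.
Check for roots in GF(2): f(0) = 0 → root; f(1) = 0 → root.
f(0) = 0, so (y) divides f(y); f is reducible.

No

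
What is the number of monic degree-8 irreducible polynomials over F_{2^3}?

2096640

The number of monic irreducibles of degree 8 over GF(8) is (1/8)·Σ_{d∣8} μ(8/d) 8^d.
Divisors of 8: 1, 2, 4, 8; μ(8/d) for each: 0, 0, -1, 1.
Σ = − 8^4 + 8^8 = 16773120.
N = 16773120/8 = 2096640.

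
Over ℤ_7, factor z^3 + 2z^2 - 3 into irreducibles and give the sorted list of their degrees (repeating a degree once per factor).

1, 1, 1

Write h(z) = z^3 + 2z^2 - 3.
Linear factors from roots: (z - 1), (z - 3).
Complete factorization: h(z) = (z - 3)·(z - 1)^2.
Factor degrees with multiplicity: 1 + 1 + 1 = 3.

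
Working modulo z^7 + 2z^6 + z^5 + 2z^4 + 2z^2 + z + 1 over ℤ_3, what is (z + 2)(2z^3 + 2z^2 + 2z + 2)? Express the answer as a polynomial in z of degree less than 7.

2z^4 + 1

Multiply in ℤ_3[z]: (z + 2)·(2z^3 + 2z^2 + 2z + 2) = 2z^4 + 1.
Reduced: 2z^4 + 1.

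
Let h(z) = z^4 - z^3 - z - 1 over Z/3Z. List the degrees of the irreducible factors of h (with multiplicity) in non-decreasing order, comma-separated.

Roots in Z/3Z: h(0) = 2; h(1) = 1; h(2) = 2.
Complete factorization: h(z) = (z^2 + 1)·(z^2 - z - 1).
Factor degrees with multiplicity: 2 + 2 = 4.

2, 2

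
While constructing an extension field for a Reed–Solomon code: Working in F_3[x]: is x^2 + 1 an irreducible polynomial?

Write h(x) = x^2 + 1.
Check for roots in F_3: h(0) = 1; h(1) = 2; h(2) = 2.
No roots. A degree-2 polynomial over a field with no linear factor is irreducible.

Yes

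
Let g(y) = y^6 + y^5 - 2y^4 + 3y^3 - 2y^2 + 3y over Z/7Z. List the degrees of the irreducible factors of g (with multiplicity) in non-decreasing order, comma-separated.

1, 1, 2, 2

Linear factors from roots: (y), (y - 3).
Complete factorization: g(y) = (y)·(y - 3)·(y^2 + y - 1)·(y^2 + 3y + 1).
Factor degrees with multiplicity: 1 + 1 + 2 + 2 = 6.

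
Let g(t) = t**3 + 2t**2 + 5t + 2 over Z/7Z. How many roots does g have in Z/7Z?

1

Evaluate at each of the 7 elements of Z/7Z:
g(0) = 2; g(1) = 3; g(2) = 0 → root; g(3) = 6; g(4) = 6; g(5) = 6; g(6) = 5.
Roots: {2}.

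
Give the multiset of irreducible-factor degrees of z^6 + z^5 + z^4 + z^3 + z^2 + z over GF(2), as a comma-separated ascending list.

1, 1, 2, 2

Write h(z) = z^6 + z^5 + z^4 + z^3 + z^2 + z.
Roots in GF(2): h(0) = 0 → root; h(1) = 0 → root.
Linear factors from roots: (z), (z + 1).
Complete factorization: h(z) = (z)·(z + 1)·(z^2 + z + 1)^2.
Factor degrees with multiplicity: 1 + 1 + 2 + 2 = 6.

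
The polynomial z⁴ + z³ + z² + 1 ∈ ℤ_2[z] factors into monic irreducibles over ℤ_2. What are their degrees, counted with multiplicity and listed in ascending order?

1, 3

Write f(z) = z⁴ + z³ + z² + 1.
Roots in ℤ_2: f(0) = 1; f(1) = 0 → root.
Linear factors from roots: (z + 1).
Complete factorization: f(z) = (z + 1)·(z³ + z + 1).
Factor degrees with multiplicity: 1 + 3 = 4.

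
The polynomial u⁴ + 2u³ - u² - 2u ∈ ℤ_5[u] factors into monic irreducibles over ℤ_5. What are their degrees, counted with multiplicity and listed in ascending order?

1, 1, 1, 1

Write f(u) = u⁴ + 2u³ - u² - 2u.
Roots in ℤ_5: f(0) = 0 → root; f(1) = 0 → root; f(2) = 4; f(3) = 0 → root; f(4) = 0 → root.
Linear factors from roots: (u), (u - 1), (u + 2), (u + 1).
Complete factorization: f(u) = (u)·(u + 1)·(u + 2)·(u - 1).
Factor degrees with multiplicity: 1 + 1 + 1 + 1 = 4.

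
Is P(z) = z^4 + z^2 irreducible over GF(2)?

Check for roots in GF(2): P(0) = 0 → root; P(1) = 0 → root.
P(0) = 0, so (z) divides P(z); P is reducible.

No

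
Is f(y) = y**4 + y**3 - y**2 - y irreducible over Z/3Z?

Check for roots in Z/3Z: f(0) = 0 → root; f(1) = 0 → root; f(2) = 0 → root.
f(0) = 0, so (y) divides f(y); f is reducible.

No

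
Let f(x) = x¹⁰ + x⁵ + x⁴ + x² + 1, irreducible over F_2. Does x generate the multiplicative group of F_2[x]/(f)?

|GF(2^10)^×| = 2^10 − 1 = 1023. Prime factorization: 1023 = 3·11·31.
f is primitive ⇔ x has order 1023 in GF(2)[x]/(f), i.e. x^(1023/q) ≠ 1 for each prime q | 1023.
x^(341) mod f = x⁵ + x².
x^(93) mod f = 1
x^(33) mod f = x⁷ + x⁴ + x².
Since x^(93) = 1, the order of x divides 93 < 1023; not primitive.

No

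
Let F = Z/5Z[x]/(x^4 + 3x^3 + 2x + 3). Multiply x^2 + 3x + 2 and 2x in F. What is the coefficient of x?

Multiply in Z/5Z[x]: (x^2 + 3x + 2)·(2x) = 2x^3 + x^2 + 4x.
Reduced: 2x^3 + x^2 + 4x.

4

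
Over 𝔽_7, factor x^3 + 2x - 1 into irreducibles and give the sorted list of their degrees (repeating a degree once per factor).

3

Write h(x) = x^3 + 2x - 1.
Complete factorization: h(x) = (x^3 + 2x - 1).
Factor degrees with multiplicity: 3 = 3.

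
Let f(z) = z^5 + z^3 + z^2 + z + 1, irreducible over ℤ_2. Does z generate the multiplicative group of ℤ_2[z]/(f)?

|GF(2^5)^×| = 2^5 − 1 = 31. Prime factorization: 31 = 31.
f is primitive ⇔ z has order 31 in GF(2)[z]/(f), i.e. z^(31/q) ≠ 1 for each prime q | 31.
z^(1) mod f = z.
None equal 1, so z has full order 31; f is primitive.

Yes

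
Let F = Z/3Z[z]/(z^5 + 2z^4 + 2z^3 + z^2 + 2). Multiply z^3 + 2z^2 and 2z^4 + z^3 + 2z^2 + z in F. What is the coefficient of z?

1

Multiply in Z/3Z[z]: (z^3 + 2z^2)·(2z^4 + z^3 + 2z^2 + z) = 2z^7 + 2z^6 + z^5 + 2z^4 + 2z^3.
Reduce using z^5 ≡ z^4 + z^3 + 2z^2 + 1 (mod z^5 + 2z^4 + 2z^3 + z^2 + 2).
Reduced: 2z^4 + 2z^3 + z^2 + z + 1.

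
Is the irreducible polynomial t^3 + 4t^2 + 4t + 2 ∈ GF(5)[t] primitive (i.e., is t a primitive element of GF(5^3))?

Yes

Write f(t) = t^3 + 4t^2 + 4t + 2.
|GF(5^3)^×| = 5^3 − 1 = 124. Prime factorization: 124 = 2^2·31.
f is primitive ⇔ t has order 124 in GF(5)[t]/(f), i.e. t^(124/q) ≠ 1 for each prime q | 124.
t^(62) mod f = 4.
t^(4) mod f = 2t^2 + 4t + 3.
None equal 1, so t has full order 124; f is primitive.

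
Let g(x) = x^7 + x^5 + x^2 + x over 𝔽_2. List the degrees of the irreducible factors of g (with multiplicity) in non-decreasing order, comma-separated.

1, 1, 2, 3

Roots in 𝔽_2: g(0) = 0 → root; g(1) = 0 → root.
Linear factors from roots: (x), (x + 1).
Complete factorization: g(x) = (x)·(x + 1)·(x^2 + x + 1)·(x^3 + x + 1).
Factor degrees with multiplicity: 1 + 1 + 2 + 3 = 7.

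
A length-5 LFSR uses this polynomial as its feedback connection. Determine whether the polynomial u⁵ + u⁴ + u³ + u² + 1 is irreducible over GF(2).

Write h(u) = u⁵ + u⁴ + u³ + u² + 1.
Check for roots in GF(2): h(0) = 1; h(1) = 1.
No roots, so no linear factors.
Monic irreducibles of degree 2 over GF(2): u² + u + 1.
None of them divide h (all give nonzero remainder).
No irreducible factor of degree ≤ 2 exists, so h is irreducible over GF(2).

Yes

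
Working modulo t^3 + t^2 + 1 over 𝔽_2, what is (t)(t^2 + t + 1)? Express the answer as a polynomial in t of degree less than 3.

Multiply in 𝔽_2[t]: (t)·(t^2 + t + 1) = t^3 + t^2 + t.
Reduce using t^3 ≡ t^2 + 1 (mod t^3 + t^2 + 1).
Reduced: t + 1.

t + 1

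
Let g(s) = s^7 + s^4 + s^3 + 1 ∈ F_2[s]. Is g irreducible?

Check for roots in F_2: g(0) = 1; g(1) = 0 → root.
g(1) = 0, so (s − 1) divides g(s); g is reducible.

No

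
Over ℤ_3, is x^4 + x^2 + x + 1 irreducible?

Yes

Write h(x) = x^4 + x^2 + x + 1.
Check for roots in ℤ_3: h(0) = 1; h(1) = 1; h(2) = 2.
No roots, so no linear factors.
Monic irreducibles of degree 2 over GF(3): x^2 + 1, x^2 + x + 2, x^2 + 2x + 2.
None of them divide h (all give nonzero remainder).
No irreducible factor of degree ≤ 2 exists, so h is irreducible over GF(3).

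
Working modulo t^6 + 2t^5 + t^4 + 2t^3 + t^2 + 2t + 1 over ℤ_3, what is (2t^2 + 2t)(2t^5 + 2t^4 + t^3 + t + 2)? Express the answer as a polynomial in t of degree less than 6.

2t^5 + t^3 + t^2

Multiply in ℤ_3[t]: (2t^2 + 2t)·(2t^5 + 2t^4 + t^3 + t + 2) = t^7 + 2t^6 + 2t^4 + 2t^3 + t.
Reduce using t^6 ≡ t^5 + 2t^4 + t^3 + 2t^2 + t + 2 (mod t^6 + 2t^5 + t^4 + 2t^3 + t^2 + 2t + 1).
Reduced: 2t^5 + t^3 + t^2.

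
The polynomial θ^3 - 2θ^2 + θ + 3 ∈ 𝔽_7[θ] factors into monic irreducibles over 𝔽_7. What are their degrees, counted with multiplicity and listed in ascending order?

3

Write g(θ) = θ^3 - 2θ^2 + θ + 3.
Complete factorization: g(θ) = (θ^3 - 2θ^2 + θ + 3).
Factor degrees with multiplicity: 3 = 3.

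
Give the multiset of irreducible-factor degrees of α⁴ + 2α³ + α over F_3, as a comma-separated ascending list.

Write h(α) = α⁴ + 2α³ + α.
Roots in F_3: h(0) = 0 → root; h(1) = 1; h(2) = 1.
Linear factors from roots: (α).
Complete factorization: h(α) = (α)·(α³ + 2α² + 1).
Factor degrees with multiplicity: 1 + 3 = 4.

1, 3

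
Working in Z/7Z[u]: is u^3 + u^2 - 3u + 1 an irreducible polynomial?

Write g(u) = u^3 + u^2 - 3u + 1.
Check for roots in Z/7Z: g(0) = 1; g(1) = 0 → root; g(2) = 0 → root; g(3) = 0 → root; g(4) = 6; g(5) = 3; g(6) = 4.
g(1) = 0, so (u − 1) divides g(u); g is reducible.

No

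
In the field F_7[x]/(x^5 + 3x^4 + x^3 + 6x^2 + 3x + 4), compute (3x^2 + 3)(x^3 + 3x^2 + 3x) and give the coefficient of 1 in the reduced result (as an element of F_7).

2

Multiply in F_7[x]: (3x^2 + 3)·(x^3 + 3x^2 + 3x) = 3x^5 + 2x^4 + 5x^3 + 2x^2 + 2x.
Reduce using x^5 ≡ 4x^4 + 6x^3 + x^2 + 4x + 3 (mod x^5 + 3x^4 + x^3 + 6x^2 + 3x + 4).
Reduced: 2x^3 + 5x^2 + 2.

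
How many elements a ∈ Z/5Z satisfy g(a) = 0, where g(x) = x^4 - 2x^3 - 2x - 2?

1

Evaluate at each of the 5 elements of Z/5Z:
g(0) = 3; g(1) = 0 → root; g(2) = 4; g(3) = 4; g(4) = 3.
Roots: {1}.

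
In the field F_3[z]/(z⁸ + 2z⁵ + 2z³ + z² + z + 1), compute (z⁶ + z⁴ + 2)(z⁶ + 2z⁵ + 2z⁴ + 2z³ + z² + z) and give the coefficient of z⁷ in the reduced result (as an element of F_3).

1

Multiply in F_3[z]: (z⁶ + z⁴ + 2)·(z⁶ + 2z⁵ + 2z⁴ + 2z³ + z² + z) = z¹² + 2z¹¹ + z⁹ + 2z⁵ + z⁴ + z³ + 2z² + 2z.
Reduce using z⁸ ≡ z⁵ + z³ + 2z² + 2z + 2 (mod z⁸ + 2z⁵ + 2z³ + z² + z + 1).
Reduced: z⁷ + z⁵ + 2z³ + z² + z + 1.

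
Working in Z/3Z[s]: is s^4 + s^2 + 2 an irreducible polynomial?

Write g(s) = s^4 + s^2 + 2.
Check for roots in Z/3Z: g(0) = 2; g(1) = 1; g(2) = 1.
No roots, so no linear factors.
Monic irreducibles of degree 2 over GF(3): s^2 + 1, s^2 + s + 2, s^2 + 2s + 2.
None of them divide g (all give nonzero remainder).
No irreducible factor of degree ≤ 2 exists, so g is irreducible over GF(3).

Yes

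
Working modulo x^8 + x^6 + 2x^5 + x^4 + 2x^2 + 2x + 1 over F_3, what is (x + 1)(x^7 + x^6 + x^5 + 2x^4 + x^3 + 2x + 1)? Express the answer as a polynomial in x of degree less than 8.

Multiply in F_3[x]: (x + 1)·(x^7 + x^6 + x^5 + 2x^4 + x^3 + 2x + 1) = x^8 + 2x^7 + 2x^6 + x^3 + 2x^2 + 1.
Reduce using x^8 ≡ 2x^6 + x^5 + 2x^4 + x^2 + x + 2 (mod x^8 + x^6 + 2x^5 + x^4 + 2x^2 + 2x + 1).
Reduced: 2x^7 + x^6 + x^5 + 2x^4 + x^3 + x.

2x^7 + x^6 + x^5 + 2x^4 + x^3 + x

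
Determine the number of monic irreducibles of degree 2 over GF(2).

The number of monic irreducibles of degree 2 over GF(2) is (1/2)·Σ_{d∣2} μ(2/d) 2^d.
Divisors of 2: 1, 2; μ(2/d) for each: -1, 1.
Σ = − 2^1 + 2^2 = 2.
N = 2/2 = 1.

1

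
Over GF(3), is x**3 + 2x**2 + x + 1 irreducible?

Yes

Write f(x) = x**3 + 2x**2 + x + 1.
Check for roots in GF(3): f(0) = 1; f(1) = 2; f(2) = 1.
No roots. A degree-3 polynomial over a field with no linear factor is irreducible.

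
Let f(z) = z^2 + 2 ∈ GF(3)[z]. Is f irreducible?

Check for roots in GF(3): f(0) = 2; f(1) = 0 → root; f(2) = 0 → root.
f(1) = 0, so (z − 1) divides f(z); f is reducible.

No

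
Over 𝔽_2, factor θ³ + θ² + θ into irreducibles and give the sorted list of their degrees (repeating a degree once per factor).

Write g(θ) = θ³ + θ² + θ.
Roots in 𝔽_2: g(0) = 0 → root; g(1) = 1.
Linear factors from roots: (θ).
Complete factorization: g(θ) = (θ)·(θ² + θ + 1).
Factor degrees with multiplicity: 1 + 2 = 3.

1, 2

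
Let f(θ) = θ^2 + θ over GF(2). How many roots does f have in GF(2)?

Evaluate at each of the 2 elements of GF(2):
f(0) = 0 → root; f(1) = 0 → root.
Roots: {0, 1}.

2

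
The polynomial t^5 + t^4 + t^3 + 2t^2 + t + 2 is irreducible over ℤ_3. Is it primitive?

No

Write f(t) = t^5 + t^4 + t^3 + 2t^2 + t + 2.
|GF(3^5)^×| = 3^5 − 1 = 242. Prime factorization: 242 = 2·11^2.
f is primitive ⇔ t has order 242 in GF(3)[t]/(f), i.e. t^(242/q) ≠ 1 for each prime q | 242.
t^(121) mod f = 1
t^(22) mod f = 2t^4 + 2t^3 + 2.
Since t^(121) = 1, the order of t divides 121 < 242; not primitive.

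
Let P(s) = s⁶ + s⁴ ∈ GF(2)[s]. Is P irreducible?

Check for roots in GF(2): P(0) = 0 → root; P(1) = 0 → root.
P(0) = 0, so (s) divides P(s); P is reducible.

No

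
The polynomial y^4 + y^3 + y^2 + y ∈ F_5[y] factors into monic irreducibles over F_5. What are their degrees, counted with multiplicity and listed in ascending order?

1, 1, 1, 1

Write g(y) = y^4 + y^3 + y^2 + y.
Roots in F_5: g(0) = 0 → root; g(1) = 4; g(2) = 0 → root; g(3) = 0 → root; g(4) = 0 → root.
Linear factors from roots: (y), (y - 2), (y + 2), (y + 1).
Complete factorization: g(y) = (y)·(y + 1)·(y + 2)·(y - 2).
Factor degrees with multiplicity: 1 + 1 + 1 + 1 = 4.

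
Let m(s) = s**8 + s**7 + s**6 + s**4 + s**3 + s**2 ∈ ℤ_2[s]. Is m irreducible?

No

Check for roots in ℤ_2: m(0) = 0 → root; m(1) = 0 → root.
m(0) = 0, so (s) divides m(s); m is reducible.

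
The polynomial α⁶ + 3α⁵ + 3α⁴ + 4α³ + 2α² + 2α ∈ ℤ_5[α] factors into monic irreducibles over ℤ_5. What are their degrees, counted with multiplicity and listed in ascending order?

Write f(α) = α⁶ + 3α⁵ + 3α⁴ + 4α³ + 2α² + 2α.
Roots in ℤ_5: f(0) = 0 → root; f(1) = 0 → root; f(2) = 2; f(3) = 3; f(4) = 2.
Linear factors from roots: (α), (α + 4).
Complete factorization: f(α) = (α)·(α + 4)·(α² + α + 1)·(α² + 3α + 3).
Factor degrees with multiplicity: 1 + 1 + 2 + 2 = 6.

1, 1, 2, 2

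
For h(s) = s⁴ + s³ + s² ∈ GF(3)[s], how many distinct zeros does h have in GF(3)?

Evaluate at each of the 3 elements of GF(3):
h(0) = 0 → root; h(1) = 0 → root; h(2) = 1.
Roots: {0, 1}.

2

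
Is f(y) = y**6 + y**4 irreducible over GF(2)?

Check for roots in GF(2): f(0) = 0 → root; f(1) = 0 → root.
f(0) = 0, so (y) divides f(y); f is reducible.

No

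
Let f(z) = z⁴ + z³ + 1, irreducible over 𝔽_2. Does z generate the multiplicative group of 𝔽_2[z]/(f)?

Yes

|GF(2^4)^×| = 2^4 − 1 = 15. Prime factorization: 15 = 3·5.
f is primitive ⇔ z has order 15 in GF(2)[z]/(f), i.e. z^(15/q) ≠ 1 for each prime q | 15.
z^(5) mod f = z³ + z + 1.
z^(3) mod f = z³.
None equal 1, so z has full order 15; f is primitive.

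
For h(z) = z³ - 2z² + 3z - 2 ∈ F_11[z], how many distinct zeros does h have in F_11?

3

Evaluate at each of the 11 elements of F_11:
h(0) = 9; h(1) = 0 → root; h(2) = 4; h(3) = 5; h(4) = 9; h(5) = 0 → root; h(6) = 6; h(7) = 0 → root; h(8) = 10; h(9) = 9; h(10) = 3.
Roots: {1, 5, 7}.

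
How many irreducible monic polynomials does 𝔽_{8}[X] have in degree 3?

168

x^(8^3) − x is the product of all monic irreducibles of degree dividing 3; Möbius inversion gives N = (1/3) Σ μ(3/d)·8^d.
Divisors of 3: 1, 3; μ(3/d) for each: -1, 1.
Σ = − 8^1 + 8^3 = 504.
N = 504/3 = 168.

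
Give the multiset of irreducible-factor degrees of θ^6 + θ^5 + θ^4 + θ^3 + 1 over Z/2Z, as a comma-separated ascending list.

Write h(θ) = θ^6 + θ^5 + θ^4 + θ^3 + 1.
Roots in Z/2Z: h(0) = 1; h(1) = 1.
Complete factorization: h(θ) = (θ^2 + θ + 1)·(θ^4 + θ + 1).
Factor degrees with multiplicity: 2 + 4 = 6.

2, 4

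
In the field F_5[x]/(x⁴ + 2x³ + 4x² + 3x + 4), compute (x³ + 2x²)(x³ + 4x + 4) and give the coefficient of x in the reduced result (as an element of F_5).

Multiply in F_5[x]: (x³ + 2x²)·(x³ + 4x + 4) = x⁶ + 2x⁵ + 4x⁴ + 2x³ + 3x².
Reduce using x⁴ ≡ 3x³ + x² + 2x + 1 (mod x⁴ + 2x³ + 4x² + 3x + 4).
Reduced: 4x³ + 4x².

0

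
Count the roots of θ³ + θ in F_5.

Write f(θ) = θ³ + θ.
Evaluate at each of the 5 elements of F_5:
f(0) = 0 → root; f(1) = 2; f(2) = 0 → root; f(3) = 0 → root; f(4) = 3.
Roots: {0, 2, 3}.

3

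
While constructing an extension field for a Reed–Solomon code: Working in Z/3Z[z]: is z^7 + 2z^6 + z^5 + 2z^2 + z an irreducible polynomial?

No

Write m(z) = z^7 + 2z^6 + z^5 + 2z^2 + z.
Check for roots in Z/3Z: m(0) = 0 → root; m(1) = 1; m(2) = 1.
m(0) = 0, so (z) divides m(z); m is reducible.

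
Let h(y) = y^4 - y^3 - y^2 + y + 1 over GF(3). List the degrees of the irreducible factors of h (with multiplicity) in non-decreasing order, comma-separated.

Roots in GF(3): h(0) = 1; h(1) = 1; h(2) = 1.
Complete factorization: h(y) = (y^2 + y - 1)^2.
Factor degrees with multiplicity: 2 + 2 = 4.

2, 2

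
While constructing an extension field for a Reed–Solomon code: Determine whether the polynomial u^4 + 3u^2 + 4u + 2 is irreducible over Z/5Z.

No

Write m(u) = u^4 + 3u^2 + 4u + 2.
Check for roots in Z/5Z: m(0) = 2; m(1) = 0 → root; m(2) = 3; m(3) = 2; m(4) = 2.
m(1) = 0, so (u − 1) divides m(u); m is reducible.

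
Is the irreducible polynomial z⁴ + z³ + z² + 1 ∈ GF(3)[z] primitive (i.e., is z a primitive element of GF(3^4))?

No

Write f(z) = z⁴ + z³ + z² + 1.
|GF(3^4)^×| = 3^4 − 1 = 80. Prime factorization: 80 = 2^4·5.
f is primitive ⇔ z has order 80 in GF(3)[z]/(f), i.e. z^(80/q) ≠ 1 for each prime q | 80.
z^(40) mod f = 1
z^(16) mod f = 2z³ + z² + z.
Since z^(40) = 1, the order of z divides 40 < 80; not primitive.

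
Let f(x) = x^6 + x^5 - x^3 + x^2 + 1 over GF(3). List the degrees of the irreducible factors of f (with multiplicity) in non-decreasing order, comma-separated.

Roots in GF(3): f(0) = 1; f(1) = 0 → root; f(2) = 0 → root.
Linear factors from roots: (x - 1), (x + 1).
Complete factorization: f(x) = (x - 1)·(x + 1)^3·(x^2 - x - 1).
Factor degrees with multiplicity: 1 + 1 + 1 + 1 + 2 = 6.

1, 1, 1, 1, 2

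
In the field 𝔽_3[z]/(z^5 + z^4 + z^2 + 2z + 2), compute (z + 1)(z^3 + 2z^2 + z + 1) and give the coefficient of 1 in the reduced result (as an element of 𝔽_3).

1

Multiply in 𝔽_3[z]: (z + 1)·(z^3 + 2z^2 + z + 1) = z^4 + 2z + 1.
Reduced: z^4 + 2z + 1.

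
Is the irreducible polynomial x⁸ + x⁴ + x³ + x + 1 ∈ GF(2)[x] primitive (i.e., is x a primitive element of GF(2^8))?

No

Write f(x) = x⁸ + x⁴ + x³ + x + 1.
|GF(2^8)^×| = 2^8 − 1 = 255. Prime factorization: 255 = 3·5·17.
f is primitive ⇔ x has order 255 in GF(2)[x]/(f), i.e. x^(255/q) ≠ 1 for each prime q | 255.
x^(85) mod f = x⁷ + x⁵ + x⁴ + x³ + x² + 1.
x^(51) mod f = 1
x^(15) mod f = x⁵ + x³ + x² + x + 1.
Since x^(51) = 1, the order of x divides 51 < 255; not primitive.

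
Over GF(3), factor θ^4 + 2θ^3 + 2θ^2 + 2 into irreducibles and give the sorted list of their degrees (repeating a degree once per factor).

1, 3

Write h(θ) = θ^4 + 2θ^3 + 2θ^2 + 2.
Roots in GF(3): h(0) = 2; h(1) = 1; h(2) = 0 → root.
Linear factors from roots: (θ + 1).
Complete factorization: h(θ) = (θ + 1)·(θ^3 + θ^2 + θ + 2).
Factor degrees with multiplicity: 1 + 3 = 4.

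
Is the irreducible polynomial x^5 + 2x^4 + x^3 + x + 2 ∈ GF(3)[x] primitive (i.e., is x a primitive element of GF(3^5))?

No

Write f(x) = x^5 + 2x^4 + x^3 + x + 2.
|GF(3^5)^×| = 3^5 − 1 = 242. Prime factorization: 242 = 2·11^2.
f is primitive ⇔ x has order 242 in GF(3)[x]/(f), i.e. x^(242/q) ≠ 1 for each prime q | 242.
x^(121) mod f = 1
x^(22) mod f = x^4 + x^3 + x^2 + 1.
Since x^(121) = 1, the order of x divides 121 < 242; not primitive.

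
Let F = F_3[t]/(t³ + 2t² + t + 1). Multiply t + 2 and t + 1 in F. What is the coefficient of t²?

1

Multiply in F_3[t]: (t + 2)·(t + 1) = t² + 2.
Reduced: t² + 2.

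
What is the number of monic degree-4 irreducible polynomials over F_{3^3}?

By the necklace-counting formula, N_27(4) = (1/4) Σ_{d|4} μ(4/d)·27^d.
Divisors of 4: 1, 2, 4; μ(4/d) for each: 0, -1, 1.
Σ = − 27^2 + 27^4 = 530712.
N = 530712/4 = 132678.

132678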